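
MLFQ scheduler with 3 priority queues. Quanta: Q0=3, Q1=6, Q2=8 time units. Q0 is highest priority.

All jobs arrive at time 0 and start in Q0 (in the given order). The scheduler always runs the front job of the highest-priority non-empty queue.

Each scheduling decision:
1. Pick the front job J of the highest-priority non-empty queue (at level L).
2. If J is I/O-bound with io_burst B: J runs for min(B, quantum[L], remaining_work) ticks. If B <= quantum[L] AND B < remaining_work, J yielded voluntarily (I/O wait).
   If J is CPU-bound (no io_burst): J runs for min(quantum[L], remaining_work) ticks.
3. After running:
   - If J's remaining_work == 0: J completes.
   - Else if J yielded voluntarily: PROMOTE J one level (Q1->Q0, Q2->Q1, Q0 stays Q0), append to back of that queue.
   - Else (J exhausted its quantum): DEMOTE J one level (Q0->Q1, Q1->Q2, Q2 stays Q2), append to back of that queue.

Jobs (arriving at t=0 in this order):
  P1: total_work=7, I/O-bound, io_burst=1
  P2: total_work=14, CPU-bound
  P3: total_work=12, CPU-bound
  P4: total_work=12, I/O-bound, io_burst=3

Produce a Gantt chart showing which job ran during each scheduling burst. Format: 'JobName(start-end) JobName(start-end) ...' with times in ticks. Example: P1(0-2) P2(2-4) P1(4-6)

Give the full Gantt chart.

t=0-1: P1@Q0 runs 1, rem=6, I/O yield, promote→Q0. Q0=[P2,P3,P4,P1] Q1=[] Q2=[]
t=1-4: P2@Q0 runs 3, rem=11, quantum used, demote→Q1. Q0=[P3,P4,P1] Q1=[P2] Q2=[]
t=4-7: P3@Q0 runs 3, rem=9, quantum used, demote→Q1. Q0=[P4,P1] Q1=[P2,P3] Q2=[]
t=7-10: P4@Q0 runs 3, rem=9, I/O yield, promote→Q0. Q0=[P1,P4] Q1=[P2,P3] Q2=[]
t=10-11: P1@Q0 runs 1, rem=5, I/O yield, promote→Q0. Q0=[P4,P1] Q1=[P2,P3] Q2=[]
t=11-14: P4@Q0 runs 3, rem=6, I/O yield, promote→Q0. Q0=[P1,P4] Q1=[P2,P3] Q2=[]
t=14-15: P1@Q0 runs 1, rem=4, I/O yield, promote→Q0. Q0=[P4,P1] Q1=[P2,P3] Q2=[]
t=15-18: P4@Q0 runs 3, rem=3, I/O yield, promote→Q0. Q0=[P1,P4] Q1=[P2,P3] Q2=[]
t=18-19: P1@Q0 runs 1, rem=3, I/O yield, promote→Q0. Q0=[P4,P1] Q1=[P2,P3] Q2=[]
t=19-22: P4@Q0 runs 3, rem=0, completes. Q0=[P1] Q1=[P2,P3] Q2=[]
t=22-23: P1@Q0 runs 1, rem=2, I/O yield, promote→Q0. Q0=[P1] Q1=[P2,P3] Q2=[]
t=23-24: P1@Q0 runs 1, rem=1, I/O yield, promote→Q0. Q0=[P1] Q1=[P2,P3] Q2=[]
t=24-25: P1@Q0 runs 1, rem=0, completes. Q0=[] Q1=[P2,P3] Q2=[]
t=25-31: P2@Q1 runs 6, rem=5, quantum used, demote→Q2. Q0=[] Q1=[P3] Q2=[P2]
t=31-37: P3@Q1 runs 6, rem=3, quantum used, demote→Q2. Q0=[] Q1=[] Q2=[P2,P3]
t=37-42: P2@Q2 runs 5, rem=0, completes. Q0=[] Q1=[] Q2=[P3]
t=42-45: P3@Q2 runs 3, rem=0, completes. Q0=[] Q1=[] Q2=[]

Answer: P1(0-1) P2(1-4) P3(4-7) P4(7-10) P1(10-11) P4(11-14) P1(14-15) P4(15-18) P1(18-19) P4(19-22) P1(22-23) P1(23-24) P1(24-25) P2(25-31) P3(31-37) P2(37-42) P3(42-45)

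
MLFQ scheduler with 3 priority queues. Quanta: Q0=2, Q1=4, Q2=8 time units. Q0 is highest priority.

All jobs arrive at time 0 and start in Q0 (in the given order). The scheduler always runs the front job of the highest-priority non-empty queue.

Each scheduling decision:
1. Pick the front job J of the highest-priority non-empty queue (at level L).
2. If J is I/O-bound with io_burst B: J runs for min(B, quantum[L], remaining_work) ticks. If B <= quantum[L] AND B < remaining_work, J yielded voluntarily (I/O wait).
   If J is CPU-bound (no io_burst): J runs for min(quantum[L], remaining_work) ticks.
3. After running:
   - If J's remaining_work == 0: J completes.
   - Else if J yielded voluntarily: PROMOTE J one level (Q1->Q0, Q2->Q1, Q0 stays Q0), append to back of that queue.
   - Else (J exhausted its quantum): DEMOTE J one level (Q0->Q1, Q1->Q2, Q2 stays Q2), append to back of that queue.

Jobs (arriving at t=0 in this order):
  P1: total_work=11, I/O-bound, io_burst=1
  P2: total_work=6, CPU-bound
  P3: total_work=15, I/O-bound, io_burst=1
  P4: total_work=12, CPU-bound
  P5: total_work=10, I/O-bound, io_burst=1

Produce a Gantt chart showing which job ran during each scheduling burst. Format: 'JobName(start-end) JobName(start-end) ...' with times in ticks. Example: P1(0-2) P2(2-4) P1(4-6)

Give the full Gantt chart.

t=0-1: P1@Q0 runs 1, rem=10, I/O yield, promote→Q0. Q0=[P2,P3,P4,P5,P1] Q1=[] Q2=[]
t=1-3: P2@Q0 runs 2, rem=4, quantum used, demote→Q1. Q0=[P3,P4,P5,P1] Q1=[P2] Q2=[]
t=3-4: P3@Q0 runs 1, rem=14, I/O yield, promote→Q0. Q0=[P4,P5,P1,P3] Q1=[P2] Q2=[]
t=4-6: P4@Q0 runs 2, rem=10, quantum used, demote→Q1. Q0=[P5,P1,P3] Q1=[P2,P4] Q2=[]
t=6-7: P5@Q0 runs 1, rem=9, I/O yield, promote→Q0. Q0=[P1,P3,P5] Q1=[P2,P4] Q2=[]
t=7-8: P1@Q0 runs 1, rem=9, I/O yield, promote→Q0. Q0=[P3,P5,P1] Q1=[P2,P4] Q2=[]
t=8-9: P3@Q0 runs 1, rem=13, I/O yield, promote→Q0. Q0=[P5,P1,P3] Q1=[P2,P4] Q2=[]
t=9-10: P5@Q0 runs 1, rem=8, I/O yield, promote→Q0. Q0=[P1,P3,P5] Q1=[P2,P4] Q2=[]
t=10-11: P1@Q0 runs 1, rem=8, I/O yield, promote→Q0. Q0=[P3,P5,P1] Q1=[P2,P4] Q2=[]
t=11-12: P3@Q0 runs 1, rem=12, I/O yield, promote→Q0. Q0=[P5,P1,P3] Q1=[P2,P4] Q2=[]
t=12-13: P5@Q0 runs 1, rem=7, I/O yield, promote→Q0. Q0=[P1,P3,P5] Q1=[P2,P4] Q2=[]
t=13-14: P1@Q0 runs 1, rem=7, I/O yield, promote→Q0. Q0=[P3,P5,P1] Q1=[P2,P4] Q2=[]
t=14-15: P3@Q0 runs 1, rem=11, I/O yield, promote→Q0. Q0=[P5,P1,P3] Q1=[P2,P4] Q2=[]
t=15-16: P5@Q0 runs 1, rem=6, I/O yield, promote→Q0. Q0=[P1,P3,P5] Q1=[P2,P4] Q2=[]
t=16-17: P1@Q0 runs 1, rem=6, I/O yield, promote→Q0. Q0=[P3,P5,P1] Q1=[P2,P4] Q2=[]
t=17-18: P3@Q0 runs 1, rem=10, I/O yield, promote→Q0. Q0=[P5,P1,P3] Q1=[P2,P4] Q2=[]
t=18-19: P5@Q0 runs 1, rem=5, I/O yield, promote→Q0. Q0=[P1,P3,P5] Q1=[P2,P4] Q2=[]
t=19-20: P1@Q0 runs 1, rem=5, I/O yield, promote→Q0. Q0=[P3,P5,P1] Q1=[P2,P4] Q2=[]
t=20-21: P3@Q0 runs 1, rem=9, I/O yield, promote→Q0. Q0=[P5,P1,P3] Q1=[P2,P4] Q2=[]
t=21-22: P5@Q0 runs 1, rem=4, I/O yield, promote→Q0. Q0=[P1,P3,P5] Q1=[P2,P4] Q2=[]
t=22-23: P1@Q0 runs 1, rem=4, I/O yield, promote→Q0. Q0=[P3,P5,P1] Q1=[P2,P4] Q2=[]
t=23-24: P3@Q0 runs 1, rem=8, I/O yield, promote→Q0. Q0=[P5,P1,P3] Q1=[P2,P4] Q2=[]
t=24-25: P5@Q0 runs 1, rem=3, I/O yield, promote→Q0. Q0=[P1,P3,P5] Q1=[P2,P4] Q2=[]
t=25-26: P1@Q0 runs 1, rem=3, I/O yield, promote→Q0. Q0=[P3,P5,P1] Q1=[P2,P4] Q2=[]
t=26-27: P3@Q0 runs 1, rem=7, I/O yield, promote→Q0. Q0=[P5,P1,P3] Q1=[P2,P4] Q2=[]
t=27-28: P5@Q0 runs 1, rem=2, I/O yield, promote→Q0. Q0=[P1,P3,P5] Q1=[P2,P4] Q2=[]
t=28-29: P1@Q0 runs 1, rem=2, I/O yield, promote→Q0. Q0=[P3,P5,P1] Q1=[P2,P4] Q2=[]
t=29-30: P3@Q0 runs 1, rem=6, I/O yield, promote→Q0. Q0=[P5,P1,P3] Q1=[P2,P4] Q2=[]
t=30-31: P5@Q0 runs 1, rem=1, I/O yield, promote→Q0. Q0=[P1,P3,P5] Q1=[P2,P4] Q2=[]
t=31-32: P1@Q0 runs 1, rem=1, I/O yield, promote→Q0. Q0=[P3,P5,P1] Q1=[P2,P4] Q2=[]
t=32-33: P3@Q0 runs 1, rem=5, I/O yield, promote→Q0. Q0=[P5,P1,P3] Q1=[P2,P4] Q2=[]
t=33-34: P5@Q0 runs 1, rem=0, completes. Q0=[P1,P3] Q1=[P2,P4] Q2=[]
t=34-35: P1@Q0 runs 1, rem=0, completes. Q0=[P3] Q1=[P2,P4] Q2=[]
t=35-36: P3@Q0 runs 1, rem=4, I/O yield, promote→Q0. Q0=[P3] Q1=[P2,P4] Q2=[]
t=36-37: P3@Q0 runs 1, rem=3, I/O yield, promote→Q0. Q0=[P3] Q1=[P2,P4] Q2=[]
t=37-38: P3@Q0 runs 1, rem=2, I/O yield, promote→Q0. Q0=[P3] Q1=[P2,P4] Q2=[]
t=38-39: P3@Q0 runs 1, rem=1, I/O yield, promote→Q0. Q0=[P3] Q1=[P2,P4] Q2=[]
t=39-40: P3@Q0 runs 1, rem=0, completes. Q0=[] Q1=[P2,P4] Q2=[]
t=40-44: P2@Q1 runs 4, rem=0, completes. Q0=[] Q1=[P4] Q2=[]
t=44-48: P4@Q1 runs 4, rem=6, quantum used, demote→Q2. Q0=[] Q1=[] Q2=[P4]
t=48-54: P4@Q2 runs 6, rem=0, completes. Q0=[] Q1=[] Q2=[]

Answer: P1(0-1) P2(1-3) P3(3-4) P4(4-6) P5(6-7) P1(7-8) P3(8-9) P5(9-10) P1(10-11) P3(11-12) P5(12-13) P1(13-14) P3(14-15) P5(15-16) P1(16-17) P3(17-18) P5(18-19) P1(19-20) P3(20-21) P5(21-22) P1(22-23) P3(23-24) P5(24-25) P1(25-26) P3(26-27) P5(27-28) P1(28-29) P3(29-30) P5(30-31) P1(31-32) P3(32-33) P5(33-34) P1(34-35) P3(35-36) P3(36-37) P3(37-38) P3(38-39) P3(39-40) P2(40-44) P4(44-48) P4(48-54)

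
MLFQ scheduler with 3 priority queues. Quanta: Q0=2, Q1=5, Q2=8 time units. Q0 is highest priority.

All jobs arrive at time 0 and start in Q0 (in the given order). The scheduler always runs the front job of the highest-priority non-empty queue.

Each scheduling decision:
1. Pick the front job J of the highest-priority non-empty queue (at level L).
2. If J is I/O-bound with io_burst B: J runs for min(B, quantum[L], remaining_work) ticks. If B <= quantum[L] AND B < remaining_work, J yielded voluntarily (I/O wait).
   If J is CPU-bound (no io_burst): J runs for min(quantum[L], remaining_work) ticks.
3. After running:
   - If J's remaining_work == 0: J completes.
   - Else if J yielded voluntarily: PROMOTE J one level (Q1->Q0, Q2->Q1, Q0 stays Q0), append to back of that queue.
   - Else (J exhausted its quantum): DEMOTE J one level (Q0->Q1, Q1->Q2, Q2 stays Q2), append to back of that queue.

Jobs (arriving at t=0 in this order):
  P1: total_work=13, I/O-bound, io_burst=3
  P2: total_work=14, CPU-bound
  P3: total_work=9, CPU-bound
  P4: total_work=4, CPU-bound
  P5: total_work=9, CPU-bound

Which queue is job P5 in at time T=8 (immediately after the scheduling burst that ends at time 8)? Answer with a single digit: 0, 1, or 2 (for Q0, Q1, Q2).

t=0-2: P1@Q0 runs 2, rem=11, quantum used, demote→Q1. Q0=[P2,P3,P4,P5] Q1=[P1] Q2=[]
t=2-4: P2@Q0 runs 2, rem=12, quantum used, demote→Q1. Q0=[P3,P4,P5] Q1=[P1,P2] Q2=[]
t=4-6: P3@Q0 runs 2, rem=7, quantum used, demote→Q1. Q0=[P4,P5] Q1=[P1,P2,P3] Q2=[]
t=6-8: P4@Q0 runs 2, rem=2, quantum used, demote→Q1. Q0=[P5] Q1=[P1,P2,P3,P4] Q2=[]
t=8-10: P5@Q0 runs 2, rem=7, quantum used, demote→Q1. Q0=[] Q1=[P1,P2,P3,P4,P5] Q2=[]
t=10-13: P1@Q1 runs 3, rem=8, I/O yield, promote→Q0. Q0=[P1] Q1=[P2,P3,P4,P5] Q2=[]
t=13-15: P1@Q0 runs 2, rem=6, quantum used, demote→Q1. Q0=[] Q1=[P2,P3,P4,P5,P1] Q2=[]
t=15-20: P2@Q1 runs 5, rem=7, quantum used, demote→Q2. Q0=[] Q1=[P3,P4,P5,P1] Q2=[P2]
t=20-25: P3@Q1 runs 5, rem=2, quantum used, demote→Q2. Q0=[] Q1=[P4,P5,P1] Q2=[P2,P3]
t=25-27: P4@Q1 runs 2, rem=0, completes. Q0=[] Q1=[P5,P1] Q2=[P2,P3]
t=27-32: P5@Q1 runs 5, rem=2, quantum used, demote→Q2. Q0=[] Q1=[P1] Q2=[P2,P3,P5]
t=32-35: P1@Q1 runs 3, rem=3, I/O yield, promote→Q0. Q0=[P1] Q1=[] Q2=[P2,P3,P5]
t=35-37: P1@Q0 runs 2, rem=1, quantum used, demote→Q1. Q0=[] Q1=[P1] Q2=[P2,P3,P5]
t=37-38: P1@Q1 runs 1, rem=0, completes. Q0=[] Q1=[] Q2=[P2,P3,P5]
t=38-45: P2@Q2 runs 7, rem=0, completes. Q0=[] Q1=[] Q2=[P3,P5]
t=45-47: P3@Q2 runs 2, rem=0, completes. Q0=[] Q1=[] Q2=[P5]
t=47-49: P5@Q2 runs 2, rem=0, completes. Q0=[] Q1=[] Q2=[]

Answer: 0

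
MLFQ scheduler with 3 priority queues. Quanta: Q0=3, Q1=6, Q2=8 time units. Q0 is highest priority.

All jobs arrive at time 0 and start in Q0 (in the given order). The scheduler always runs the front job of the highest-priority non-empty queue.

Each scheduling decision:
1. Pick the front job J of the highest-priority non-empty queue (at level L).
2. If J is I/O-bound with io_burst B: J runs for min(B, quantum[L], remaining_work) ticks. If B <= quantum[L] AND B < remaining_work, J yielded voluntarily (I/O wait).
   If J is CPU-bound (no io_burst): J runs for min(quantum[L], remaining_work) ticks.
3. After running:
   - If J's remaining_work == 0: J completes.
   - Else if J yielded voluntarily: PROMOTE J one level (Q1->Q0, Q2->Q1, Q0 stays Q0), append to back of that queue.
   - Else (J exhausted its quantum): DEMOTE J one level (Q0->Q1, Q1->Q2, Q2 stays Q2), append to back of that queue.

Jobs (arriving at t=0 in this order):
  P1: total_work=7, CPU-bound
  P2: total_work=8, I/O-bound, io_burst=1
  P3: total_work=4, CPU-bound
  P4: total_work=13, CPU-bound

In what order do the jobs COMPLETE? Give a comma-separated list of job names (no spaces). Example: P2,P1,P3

Answer: P2,P1,P3,P4

Derivation:
t=0-3: P1@Q0 runs 3, rem=4, quantum used, demote→Q1. Q0=[P2,P3,P4] Q1=[P1] Q2=[]
t=3-4: P2@Q0 runs 1, rem=7, I/O yield, promote→Q0. Q0=[P3,P4,P2] Q1=[P1] Q2=[]
t=4-7: P3@Q0 runs 3, rem=1, quantum used, demote→Q1. Q0=[P4,P2] Q1=[P1,P3] Q2=[]
t=7-10: P4@Q0 runs 3, rem=10, quantum used, demote→Q1. Q0=[P2] Q1=[P1,P3,P4] Q2=[]
t=10-11: P2@Q0 runs 1, rem=6, I/O yield, promote→Q0. Q0=[P2] Q1=[P1,P3,P4] Q2=[]
t=11-12: P2@Q0 runs 1, rem=5, I/O yield, promote→Q0. Q0=[P2] Q1=[P1,P3,P4] Q2=[]
t=12-13: P2@Q0 runs 1, rem=4, I/O yield, promote→Q0. Q0=[P2] Q1=[P1,P3,P4] Q2=[]
t=13-14: P2@Q0 runs 1, rem=3, I/O yield, promote→Q0. Q0=[P2] Q1=[P1,P3,P4] Q2=[]
t=14-15: P2@Q0 runs 1, rem=2, I/O yield, promote→Q0. Q0=[P2] Q1=[P1,P3,P4] Q2=[]
t=15-16: P2@Q0 runs 1, rem=1, I/O yield, promote→Q0. Q0=[P2] Q1=[P1,P3,P4] Q2=[]
t=16-17: P2@Q0 runs 1, rem=0, completes. Q0=[] Q1=[P1,P3,P4] Q2=[]
t=17-21: P1@Q1 runs 4, rem=0, completes. Q0=[] Q1=[P3,P4] Q2=[]
t=21-22: P3@Q1 runs 1, rem=0, completes. Q0=[] Q1=[P4] Q2=[]
t=22-28: P4@Q1 runs 6, rem=4, quantum used, demote→Q2. Q0=[] Q1=[] Q2=[P4]
t=28-32: P4@Q2 runs 4, rem=0, completes. Q0=[] Q1=[] Q2=[]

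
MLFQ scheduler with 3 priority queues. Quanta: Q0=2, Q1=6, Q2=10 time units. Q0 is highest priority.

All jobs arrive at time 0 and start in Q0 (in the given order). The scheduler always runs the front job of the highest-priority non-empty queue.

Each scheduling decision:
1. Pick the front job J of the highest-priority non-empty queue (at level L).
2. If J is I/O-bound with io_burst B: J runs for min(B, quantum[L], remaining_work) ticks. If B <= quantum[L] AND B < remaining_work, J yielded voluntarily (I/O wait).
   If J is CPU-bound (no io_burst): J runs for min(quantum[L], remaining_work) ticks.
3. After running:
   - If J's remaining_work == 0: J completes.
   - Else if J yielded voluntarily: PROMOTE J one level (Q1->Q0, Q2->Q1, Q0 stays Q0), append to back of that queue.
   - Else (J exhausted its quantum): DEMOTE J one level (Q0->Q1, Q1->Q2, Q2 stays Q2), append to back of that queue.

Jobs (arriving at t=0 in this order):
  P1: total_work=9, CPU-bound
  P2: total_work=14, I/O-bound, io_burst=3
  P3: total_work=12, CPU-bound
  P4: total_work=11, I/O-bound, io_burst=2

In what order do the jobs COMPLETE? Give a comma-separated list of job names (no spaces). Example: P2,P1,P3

Answer: P4,P2,P1,P3

Derivation:
t=0-2: P1@Q0 runs 2, rem=7, quantum used, demote→Q1. Q0=[P2,P3,P4] Q1=[P1] Q2=[]
t=2-4: P2@Q0 runs 2, rem=12, quantum used, demote→Q1. Q0=[P3,P4] Q1=[P1,P2] Q2=[]
t=4-6: P3@Q0 runs 2, rem=10, quantum used, demote→Q1. Q0=[P4] Q1=[P1,P2,P3] Q2=[]
t=6-8: P4@Q0 runs 2, rem=9, I/O yield, promote→Q0. Q0=[P4] Q1=[P1,P2,P3] Q2=[]
t=8-10: P4@Q0 runs 2, rem=7, I/O yield, promote→Q0. Q0=[P4] Q1=[P1,P2,P3] Q2=[]
t=10-12: P4@Q0 runs 2, rem=5, I/O yield, promote→Q0. Q0=[P4] Q1=[P1,P2,P3] Q2=[]
t=12-14: P4@Q0 runs 2, rem=3, I/O yield, promote→Q0. Q0=[P4] Q1=[P1,P2,P3] Q2=[]
t=14-16: P4@Q0 runs 2, rem=1, I/O yield, promote→Q0. Q0=[P4] Q1=[P1,P2,P3] Q2=[]
t=16-17: P4@Q0 runs 1, rem=0, completes. Q0=[] Q1=[P1,P2,P3] Q2=[]
t=17-23: P1@Q1 runs 6, rem=1, quantum used, demote→Q2. Q0=[] Q1=[P2,P3] Q2=[P1]
t=23-26: P2@Q1 runs 3, rem=9, I/O yield, promote→Q0. Q0=[P2] Q1=[P3] Q2=[P1]
t=26-28: P2@Q0 runs 2, rem=7, quantum used, demote→Q1. Q0=[] Q1=[P3,P2] Q2=[P1]
t=28-34: P3@Q1 runs 6, rem=4, quantum used, demote→Q2. Q0=[] Q1=[P2] Q2=[P1,P3]
t=34-37: P2@Q1 runs 3, rem=4, I/O yield, promote→Q0. Q0=[P2] Q1=[] Q2=[P1,P3]
t=37-39: P2@Q0 runs 2, rem=2, quantum used, demote→Q1. Q0=[] Q1=[P2] Q2=[P1,P3]
t=39-41: P2@Q1 runs 2, rem=0, completes. Q0=[] Q1=[] Q2=[P1,P3]
t=41-42: P1@Q2 runs 1, rem=0, completes. Q0=[] Q1=[] Q2=[P3]
t=42-46: P3@Q2 runs 4, rem=0, completes. Q0=[] Q1=[] Q2=[]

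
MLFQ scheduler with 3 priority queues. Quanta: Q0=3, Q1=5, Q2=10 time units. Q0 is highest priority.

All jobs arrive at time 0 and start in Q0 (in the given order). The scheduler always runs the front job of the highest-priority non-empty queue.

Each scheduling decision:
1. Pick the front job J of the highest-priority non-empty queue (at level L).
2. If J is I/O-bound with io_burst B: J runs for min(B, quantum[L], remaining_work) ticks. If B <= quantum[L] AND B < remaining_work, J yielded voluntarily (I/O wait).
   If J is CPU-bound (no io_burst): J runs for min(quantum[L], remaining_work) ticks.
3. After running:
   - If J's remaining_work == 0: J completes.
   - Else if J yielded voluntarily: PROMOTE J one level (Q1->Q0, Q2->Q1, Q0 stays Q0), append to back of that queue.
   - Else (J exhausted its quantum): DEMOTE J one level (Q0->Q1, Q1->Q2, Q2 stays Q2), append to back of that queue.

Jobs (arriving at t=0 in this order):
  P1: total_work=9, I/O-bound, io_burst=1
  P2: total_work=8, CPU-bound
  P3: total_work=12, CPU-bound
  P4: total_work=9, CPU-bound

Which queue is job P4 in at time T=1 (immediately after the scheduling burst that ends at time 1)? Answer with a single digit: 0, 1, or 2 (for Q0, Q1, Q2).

t=0-1: P1@Q0 runs 1, rem=8, I/O yield, promote→Q0. Q0=[P2,P3,P4,P1] Q1=[] Q2=[]
t=1-4: P2@Q0 runs 3, rem=5, quantum used, demote→Q1. Q0=[P3,P4,P1] Q1=[P2] Q2=[]
t=4-7: P3@Q0 runs 3, rem=9, quantum used, demote→Q1. Q0=[P4,P1] Q1=[P2,P3] Q2=[]
t=7-10: P4@Q0 runs 3, rem=6, quantum used, demote→Q1. Q0=[P1] Q1=[P2,P3,P4] Q2=[]
t=10-11: P1@Q0 runs 1, rem=7, I/O yield, promote→Q0. Q0=[P1] Q1=[P2,P3,P4] Q2=[]
t=11-12: P1@Q0 runs 1, rem=6, I/O yield, promote→Q0. Q0=[P1] Q1=[P2,P3,P4] Q2=[]
t=12-13: P1@Q0 runs 1, rem=5, I/O yield, promote→Q0. Q0=[P1] Q1=[P2,P3,P4] Q2=[]
t=13-14: P1@Q0 runs 1, rem=4, I/O yield, promote→Q0. Q0=[P1] Q1=[P2,P3,P4] Q2=[]
t=14-15: P1@Q0 runs 1, rem=3, I/O yield, promote→Q0. Q0=[P1] Q1=[P2,P3,P4] Q2=[]
t=15-16: P1@Q0 runs 1, rem=2, I/O yield, promote→Q0. Q0=[P1] Q1=[P2,P3,P4] Q2=[]
t=16-17: P1@Q0 runs 1, rem=1, I/O yield, promote→Q0. Q0=[P1] Q1=[P2,P3,P4] Q2=[]
t=17-18: P1@Q0 runs 1, rem=0, completes. Q0=[] Q1=[P2,P3,P4] Q2=[]
t=18-23: P2@Q1 runs 5, rem=0, completes. Q0=[] Q1=[P3,P4] Q2=[]
t=23-28: P3@Q1 runs 5, rem=4, quantum used, demote→Q2. Q0=[] Q1=[P4] Q2=[P3]
t=28-33: P4@Q1 runs 5, rem=1, quantum used, demote→Q2. Q0=[] Q1=[] Q2=[P3,P4]
t=33-37: P3@Q2 runs 4, rem=0, completes. Q0=[] Q1=[] Q2=[P4]
t=37-38: P4@Q2 runs 1, rem=0, completes. Q0=[] Q1=[] Q2=[]

Answer: 0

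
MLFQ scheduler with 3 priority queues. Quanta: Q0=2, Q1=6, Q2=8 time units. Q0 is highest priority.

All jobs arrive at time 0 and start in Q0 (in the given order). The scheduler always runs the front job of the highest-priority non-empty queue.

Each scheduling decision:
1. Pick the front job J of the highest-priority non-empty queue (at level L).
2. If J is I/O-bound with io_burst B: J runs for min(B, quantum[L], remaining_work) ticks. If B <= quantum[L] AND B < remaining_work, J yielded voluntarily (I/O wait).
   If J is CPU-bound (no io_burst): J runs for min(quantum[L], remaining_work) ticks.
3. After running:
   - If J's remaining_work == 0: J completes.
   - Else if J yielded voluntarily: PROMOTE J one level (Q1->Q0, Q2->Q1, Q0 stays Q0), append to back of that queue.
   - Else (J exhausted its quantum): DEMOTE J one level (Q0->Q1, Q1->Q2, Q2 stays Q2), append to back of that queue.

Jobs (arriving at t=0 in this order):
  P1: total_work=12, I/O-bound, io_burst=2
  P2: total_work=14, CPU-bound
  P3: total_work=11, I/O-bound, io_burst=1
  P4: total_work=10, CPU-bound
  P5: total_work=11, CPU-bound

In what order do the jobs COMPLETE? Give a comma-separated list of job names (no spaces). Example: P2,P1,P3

t=0-2: P1@Q0 runs 2, rem=10, I/O yield, promote→Q0. Q0=[P2,P3,P4,P5,P1] Q1=[] Q2=[]
t=2-4: P2@Q0 runs 2, rem=12, quantum used, demote→Q1. Q0=[P3,P4,P5,P1] Q1=[P2] Q2=[]
t=4-5: P3@Q0 runs 1, rem=10, I/O yield, promote→Q0. Q0=[P4,P5,P1,P3] Q1=[P2] Q2=[]
t=5-7: P4@Q0 runs 2, rem=8, quantum used, demote→Q1. Q0=[P5,P1,P3] Q1=[P2,P4] Q2=[]
t=7-9: P5@Q0 runs 2, rem=9, quantum used, demote→Q1. Q0=[P1,P3] Q1=[P2,P4,P5] Q2=[]
t=9-11: P1@Q0 runs 2, rem=8, I/O yield, promote→Q0. Q0=[P3,P1] Q1=[P2,P4,P5] Q2=[]
t=11-12: P3@Q0 runs 1, rem=9, I/O yield, promote→Q0. Q0=[P1,P3] Q1=[P2,P4,P5] Q2=[]
t=12-14: P1@Q0 runs 2, rem=6, I/O yield, promote→Q0. Q0=[P3,P1] Q1=[P2,P4,P5] Q2=[]
t=14-15: P3@Q0 runs 1, rem=8, I/O yield, promote→Q0. Q0=[P1,P3] Q1=[P2,P4,P5] Q2=[]
t=15-17: P1@Q0 runs 2, rem=4, I/O yield, promote→Q0. Q0=[P3,P1] Q1=[P2,P4,P5] Q2=[]
t=17-18: P3@Q0 runs 1, rem=7, I/O yield, promote→Q0. Q0=[P1,P3] Q1=[P2,P4,P5] Q2=[]
t=18-20: P1@Q0 runs 2, rem=2, I/O yield, promote→Q0. Q0=[P3,P1] Q1=[P2,P4,P5] Q2=[]
t=20-21: P3@Q0 runs 1, rem=6, I/O yield, promote→Q0. Q0=[P1,P3] Q1=[P2,P4,P5] Q2=[]
t=21-23: P1@Q0 runs 2, rem=0, completes. Q0=[P3] Q1=[P2,P4,P5] Q2=[]
t=23-24: P3@Q0 runs 1, rem=5, I/O yield, promote→Q0. Q0=[P3] Q1=[P2,P4,P5] Q2=[]
t=24-25: P3@Q0 runs 1, rem=4, I/O yield, promote→Q0. Q0=[P3] Q1=[P2,P4,P5] Q2=[]
t=25-26: P3@Q0 runs 1, rem=3, I/O yield, promote→Q0. Q0=[P3] Q1=[P2,P4,P5] Q2=[]
t=26-27: P3@Q0 runs 1, rem=2, I/O yield, promote→Q0. Q0=[P3] Q1=[P2,P4,P5] Q2=[]
t=27-28: P3@Q0 runs 1, rem=1, I/O yield, promote→Q0. Q0=[P3] Q1=[P2,P4,P5] Q2=[]
t=28-29: P3@Q0 runs 1, rem=0, completes. Q0=[] Q1=[P2,P4,P5] Q2=[]
t=29-35: P2@Q1 runs 6, rem=6, quantum used, demote→Q2. Q0=[] Q1=[P4,P5] Q2=[P2]
t=35-41: P4@Q1 runs 6, rem=2, quantum used, demote→Q2. Q0=[] Q1=[P5] Q2=[P2,P4]
t=41-47: P5@Q1 runs 6, rem=3, quantum used, demote→Q2. Q0=[] Q1=[] Q2=[P2,P4,P5]
t=47-53: P2@Q2 runs 6, rem=0, completes. Q0=[] Q1=[] Q2=[P4,P5]
t=53-55: P4@Q2 runs 2, rem=0, completes. Q0=[] Q1=[] Q2=[P5]
t=55-58: P5@Q2 runs 3, rem=0, completes. Q0=[] Q1=[] Q2=[]

Answer: P1,P3,P2,P4,P5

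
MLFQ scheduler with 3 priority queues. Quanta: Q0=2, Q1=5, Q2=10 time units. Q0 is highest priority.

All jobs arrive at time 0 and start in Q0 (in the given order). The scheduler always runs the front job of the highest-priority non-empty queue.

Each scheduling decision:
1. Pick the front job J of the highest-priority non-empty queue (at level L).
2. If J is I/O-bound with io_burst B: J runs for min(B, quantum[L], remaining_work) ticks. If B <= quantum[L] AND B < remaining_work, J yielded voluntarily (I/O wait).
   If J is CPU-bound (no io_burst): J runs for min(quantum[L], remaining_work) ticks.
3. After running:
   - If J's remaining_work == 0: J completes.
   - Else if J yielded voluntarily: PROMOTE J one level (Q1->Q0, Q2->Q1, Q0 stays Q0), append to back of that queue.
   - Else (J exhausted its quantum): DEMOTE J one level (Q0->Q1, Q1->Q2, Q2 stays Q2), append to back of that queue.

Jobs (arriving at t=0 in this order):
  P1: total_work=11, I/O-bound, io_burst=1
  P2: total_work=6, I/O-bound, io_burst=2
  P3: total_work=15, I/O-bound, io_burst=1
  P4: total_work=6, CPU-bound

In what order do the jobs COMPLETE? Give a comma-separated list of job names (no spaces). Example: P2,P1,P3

t=0-1: P1@Q0 runs 1, rem=10, I/O yield, promote→Q0. Q0=[P2,P3,P4,P1] Q1=[] Q2=[]
t=1-3: P2@Q0 runs 2, rem=4, I/O yield, promote→Q0. Q0=[P3,P4,P1,P2] Q1=[] Q2=[]
t=3-4: P3@Q0 runs 1, rem=14, I/O yield, promote→Q0. Q0=[P4,P1,P2,P3] Q1=[] Q2=[]
t=4-6: P4@Q0 runs 2, rem=4, quantum used, demote→Q1. Q0=[P1,P2,P3] Q1=[P4] Q2=[]
t=6-7: P1@Q0 runs 1, rem=9, I/O yield, promote→Q0. Q0=[P2,P3,P1] Q1=[P4] Q2=[]
t=7-9: P2@Q0 runs 2, rem=2, I/O yield, promote→Q0. Q0=[P3,P1,P2] Q1=[P4] Q2=[]
t=9-10: P3@Q0 runs 1, rem=13, I/O yield, promote→Q0. Q0=[P1,P2,P3] Q1=[P4] Q2=[]
t=10-11: P1@Q0 runs 1, rem=8, I/O yield, promote→Q0. Q0=[P2,P3,P1] Q1=[P4] Q2=[]
t=11-13: P2@Q0 runs 2, rem=0, completes. Q0=[P3,P1] Q1=[P4] Q2=[]
t=13-14: P3@Q0 runs 1, rem=12, I/O yield, promote→Q0. Q0=[P1,P3] Q1=[P4] Q2=[]
t=14-15: P1@Q0 runs 1, rem=7, I/O yield, promote→Q0. Q0=[P3,P1] Q1=[P4] Q2=[]
t=15-16: P3@Q0 runs 1, rem=11, I/O yield, promote→Q0. Q0=[P1,P3] Q1=[P4] Q2=[]
t=16-17: P1@Q0 runs 1, rem=6, I/O yield, promote→Q0. Q0=[P3,P1] Q1=[P4] Q2=[]
t=17-18: P3@Q0 runs 1, rem=10, I/O yield, promote→Q0. Q0=[P1,P3] Q1=[P4] Q2=[]
t=18-19: P1@Q0 runs 1, rem=5, I/O yield, promote→Q0. Q0=[P3,P1] Q1=[P4] Q2=[]
t=19-20: P3@Q0 runs 1, rem=9, I/O yield, promote→Q0. Q0=[P1,P3] Q1=[P4] Q2=[]
t=20-21: P1@Q0 runs 1, rem=4, I/O yield, promote→Q0. Q0=[P3,P1] Q1=[P4] Q2=[]
t=21-22: P3@Q0 runs 1, rem=8, I/O yield, promote→Q0. Q0=[P1,P3] Q1=[P4] Q2=[]
t=22-23: P1@Q0 runs 1, rem=3, I/O yield, promote→Q0. Q0=[P3,P1] Q1=[P4] Q2=[]
t=23-24: P3@Q0 runs 1, rem=7, I/O yield, promote→Q0. Q0=[P1,P3] Q1=[P4] Q2=[]
t=24-25: P1@Q0 runs 1, rem=2, I/O yield, promote→Q0. Q0=[P3,P1] Q1=[P4] Q2=[]
t=25-26: P3@Q0 runs 1, rem=6, I/O yield, promote→Q0. Q0=[P1,P3] Q1=[P4] Q2=[]
t=26-27: P1@Q0 runs 1, rem=1, I/O yield, promote→Q0. Q0=[P3,P1] Q1=[P4] Q2=[]
t=27-28: P3@Q0 runs 1, rem=5, I/O yield, promote→Q0. Q0=[P1,P3] Q1=[P4] Q2=[]
t=28-29: P1@Q0 runs 1, rem=0, completes. Q0=[P3] Q1=[P4] Q2=[]
t=29-30: P3@Q0 runs 1, rem=4, I/O yield, promote→Q0. Q0=[P3] Q1=[P4] Q2=[]
t=30-31: P3@Q0 runs 1, rem=3, I/O yield, promote→Q0. Q0=[P3] Q1=[P4] Q2=[]
t=31-32: P3@Q0 runs 1, rem=2, I/O yield, promote→Q0. Q0=[P3] Q1=[P4] Q2=[]
t=32-33: P3@Q0 runs 1, rem=1, I/O yield, promote→Q0. Q0=[P3] Q1=[P4] Q2=[]
t=33-34: P3@Q0 runs 1, rem=0, completes. Q0=[] Q1=[P4] Q2=[]
t=34-38: P4@Q1 runs 4, rem=0, completes. Q0=[] Q1=[] Q2=[]

Answer: P2,P1,P3,P4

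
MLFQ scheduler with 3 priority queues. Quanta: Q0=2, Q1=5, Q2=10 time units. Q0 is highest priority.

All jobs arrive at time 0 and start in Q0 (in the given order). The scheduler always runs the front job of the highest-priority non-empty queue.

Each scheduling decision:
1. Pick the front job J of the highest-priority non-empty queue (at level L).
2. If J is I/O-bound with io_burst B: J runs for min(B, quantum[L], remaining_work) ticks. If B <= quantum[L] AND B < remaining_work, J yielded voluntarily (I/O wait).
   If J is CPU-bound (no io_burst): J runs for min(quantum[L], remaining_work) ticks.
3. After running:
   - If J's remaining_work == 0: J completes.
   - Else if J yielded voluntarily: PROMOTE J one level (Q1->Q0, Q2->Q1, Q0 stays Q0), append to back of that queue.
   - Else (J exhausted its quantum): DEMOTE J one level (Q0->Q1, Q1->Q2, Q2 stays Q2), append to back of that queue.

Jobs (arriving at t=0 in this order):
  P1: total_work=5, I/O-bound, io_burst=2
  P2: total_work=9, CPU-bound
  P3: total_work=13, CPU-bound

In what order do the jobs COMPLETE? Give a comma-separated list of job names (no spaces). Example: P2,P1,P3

t=0-2: P1@Q0 runs 2, rem=3, I/O yield, promote→Q0. Q0=[P2,P3,P1] Q1=[] Q2=[]
t=2-4: P2@Q0 runs 2, rem=7, quantum used, demote→Q1. Q0=[P3,P1] Q1=[P2] Q2=[]
t=4-6: P3@Q0 runs 2, rem=11, quantum used, demote→Q1. Q0=[P1] Q1=[P2,P3] Q2=[]
t=6-8: P1@Q0 runs 2, rem=1, I/O yield, promote→Q0. Q0=[P1] Q1=[P2,P3] Q2=[]
t=8-9: P1@Q0 runs 1, rem=0, completes. Q0=[] Q1=[P2,P3] Q2=[]
t=9-14: P2@Q1 runs 5, rem=2, quantum used, demote→Q2. Q0=[] Q1=[P3] Q2=[P2]
t=14-19: P3@Q1 runs 5, rem=6, quantum used, demote→Q2. Q0=[] Q1=[] Q2=[P2,P3]
t=19-21: P2@Q2 runs 2, rem=0, completes. Q0=[] Q1=[] Q2=[P3]
t=21-27: P3@Q2 runs 6, rem=0, completes. Q0=[] Q1=[] Q2=[]

Answer: P1,P2,P3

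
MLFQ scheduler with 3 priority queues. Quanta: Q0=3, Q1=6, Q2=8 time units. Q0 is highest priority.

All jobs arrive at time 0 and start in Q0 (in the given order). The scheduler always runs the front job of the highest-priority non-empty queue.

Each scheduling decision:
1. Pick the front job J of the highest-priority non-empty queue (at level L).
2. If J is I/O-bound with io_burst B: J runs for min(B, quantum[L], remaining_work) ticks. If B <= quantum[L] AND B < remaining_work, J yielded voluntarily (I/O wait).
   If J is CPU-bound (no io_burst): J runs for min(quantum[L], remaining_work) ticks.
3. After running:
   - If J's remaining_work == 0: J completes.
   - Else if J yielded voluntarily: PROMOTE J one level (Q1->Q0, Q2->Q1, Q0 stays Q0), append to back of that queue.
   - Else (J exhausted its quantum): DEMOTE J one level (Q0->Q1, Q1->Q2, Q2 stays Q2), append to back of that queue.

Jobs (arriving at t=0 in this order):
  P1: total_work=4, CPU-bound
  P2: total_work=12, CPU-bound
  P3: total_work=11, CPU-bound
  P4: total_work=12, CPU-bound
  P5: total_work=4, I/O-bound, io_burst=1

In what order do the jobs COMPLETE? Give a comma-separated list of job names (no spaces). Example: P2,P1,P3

t=0-3: P1@Q0 runs 3, rem=1, quantum used, demote→Q1. Q0=[P2,P3,P4,P5] Q1=[P1] Q2=[]
t=3-6: P2@Q0 runs 3, rem=9, quantum used, demote→Q1. Q0=[P3,P4,P5] Q1=[P1,P2] Q2=[]
t=6-9: P3@Q0 runs 3, rem=8, quantum used, demote→Q1. Q0=[P4,P5] Q1=[P1,P2,P3] Q2=[]
t=9-12: P4@Q0 runs 3, rem=9, quantum used, demote→Q1. Q0=[P5] Q1=[P1,P2,P3,P4] Q2=[]
t=12-13: P5@Q0 runs 1, rem=3, I/O yield, promote→Q0. Q0=[P5] Q1=[P1,P2,P3,P4] Q2=[]
t=13-14: P5@Q0 runs 1, rem=2, I/O yield, promote→Q0. Q0=[P5] Q1=[P1,P2,P3,P4] Q2=[]
t=14-15: P5@Q0 runs 1, rem=1, I/O yield, promote→Q0. Q0=[P5] Q1=[P1,P2,P3,P4] Q2=[]
t=15-16: P5@Q0 runs 1, rem=0, completes. Q0=[] Q1=[P1,P2,P3,P4] Q2=[]
t=16-17: P1@Q1 runs 1, rem=0, completes. Q0=[] Q1=[P2,P3,P4] Q2=[]
t=17-23: P2@Q1 runs 6, rem=3, quantum used, demote→Q2. Q0=[] Q1=[P3,P4] Q2=[P2]
t=23-29: P3@Q1 runs 6, rem=2, quantum used, demote→Q2. Q0=[] Q1=[P4] Q2=[P2,P3]
t=29-35: P4@Q1 runs 6, rem=3, quantum used, demote→Q2. Q0=[] Q1=[] Q2=[P2,P3,P4]
t=35-38: P2@Q2 runs 3, rem=0, completes. Q0=[] Q1=[] Q2=[P3,P4]
t=38-40: P3@Q2 runs 2, rem=0, completes. Q0=[] Q1=[] Q2=[P4]
t=40-43: P4@Q2 runs 3, rem=0, completes. Q0=[] Q1=[] Q2=[]

Answer: P5,P1,P2,P3,P4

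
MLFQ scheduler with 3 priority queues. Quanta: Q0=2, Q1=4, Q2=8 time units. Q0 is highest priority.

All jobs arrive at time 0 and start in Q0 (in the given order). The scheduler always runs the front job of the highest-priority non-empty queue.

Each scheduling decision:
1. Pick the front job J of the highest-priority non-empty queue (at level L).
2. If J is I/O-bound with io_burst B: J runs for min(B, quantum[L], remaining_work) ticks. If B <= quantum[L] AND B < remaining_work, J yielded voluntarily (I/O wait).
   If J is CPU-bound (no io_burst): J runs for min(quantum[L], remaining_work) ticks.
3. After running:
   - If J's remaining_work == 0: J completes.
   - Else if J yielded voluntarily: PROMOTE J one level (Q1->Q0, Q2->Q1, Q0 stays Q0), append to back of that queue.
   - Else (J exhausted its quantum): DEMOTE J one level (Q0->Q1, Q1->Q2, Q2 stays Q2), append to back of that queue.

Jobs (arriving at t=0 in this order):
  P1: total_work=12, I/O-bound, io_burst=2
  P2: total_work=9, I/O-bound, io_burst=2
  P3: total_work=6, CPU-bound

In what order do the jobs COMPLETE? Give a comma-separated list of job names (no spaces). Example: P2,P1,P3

Answer: P2,P1,P3

Derivation:
t=0-2: P1@Q0 runs 2, rem=10, I/O yield, promote→Q0. Q0=[P2,P3,P1] Q1=[] Q2=[]
t=2-4: P2@Q0 runs 2, rem=7, I/O yield, promote→Q0. Q0=[P3,P1,P2] Q1=[] Q2=[]
t=4-6: P3@Q0 runs 2, rem=4, quantum used, demote→Q1. Q0=[P1,P2] Q1=[P3] Q2=[]
t=6-8: P1@Q0 runs 2, rem=8, I/O yield, promote→Q0. Q0=[P2,P1] Q1=[P3] Q2=[]
t=8-10: P2@Q0 runs 2, rem=5, I/O yield, promote→Q0. Q0=[P1,P2] Q1=[P3] Q2=[]
t=10-12: P1@Q0 runs 2, rem=6, I/O yield, promote→Q0. Q0=[P2,P1] Q1=[P3] Q2=[]
t=12-14: P2@Q0 runs 2, rem=3, I/O yield, promote→Q0. Q0=[P1,P2] Q1=[P3] Q2=[]
t=14-16: P1@Q0 runs 2, rem=4, I/O yield, promote→Q0. Q0=[P2,P1] Q1=[P3] Q2=[]
t=16-18: P2@Q0 runs 2, rem=1, I/O yield, promote→Q0. Q0=[P1,P2] Q1=[P3] Q2=[]
t=18-20: P1@Q0 runs 2, rem=2, I/O yield, promote→Q0. Q0=[P2,P1] Q1=[P3] Q2=[]
t=20-21: P2@Q0 runs 1, rem=0, completes. Q0=[P1] Q1=[P3] Q2=[]
t=21-23: P1@Q0 runs 2, rem=0, completes. Q0=[] Q1=[P3] Q2=[]
t=23-27: P3@Q1 runs 4, rem=0, completes. Q0=[] Q1=[] Q2=[]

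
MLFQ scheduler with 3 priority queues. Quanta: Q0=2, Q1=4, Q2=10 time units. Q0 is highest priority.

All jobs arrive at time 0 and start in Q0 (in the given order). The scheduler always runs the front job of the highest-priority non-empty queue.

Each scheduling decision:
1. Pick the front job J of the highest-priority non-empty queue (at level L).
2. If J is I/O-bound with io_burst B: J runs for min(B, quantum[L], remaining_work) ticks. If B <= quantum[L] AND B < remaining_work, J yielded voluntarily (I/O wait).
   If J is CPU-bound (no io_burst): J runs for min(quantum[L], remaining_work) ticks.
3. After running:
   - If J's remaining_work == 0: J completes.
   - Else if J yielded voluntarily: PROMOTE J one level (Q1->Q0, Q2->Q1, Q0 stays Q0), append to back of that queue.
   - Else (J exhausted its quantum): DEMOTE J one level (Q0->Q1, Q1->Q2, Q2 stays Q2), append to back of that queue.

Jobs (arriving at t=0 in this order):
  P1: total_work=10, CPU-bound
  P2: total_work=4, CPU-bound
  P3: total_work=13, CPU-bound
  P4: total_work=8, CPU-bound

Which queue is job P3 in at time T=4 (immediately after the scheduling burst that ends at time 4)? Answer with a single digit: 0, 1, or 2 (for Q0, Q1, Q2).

Answer: 0

Derivation:
t=0-2: P1@Q0 runs 2, rem=8, quantum used, demote→Q1. Q0=[P2,P3,P4] Q1=[P1] Q2=[]
t=2-4: P2@Q0 runs 2, rem=2, quantum used, demote→Q1. Q0=[P3,P4] Q1=[P1,P2] Q2=[]
t=4-6: P3@Q0 runs 2, rem=11, quantum used, demote→Q1. Q0=[P4] Q1=[P1,P2,P3] Q2=[]
t=6-8: P4@Q0 runs 2, rem=6, quantum used, demote→Q1. Q0=[] Q1=[P1,P2,P3,P4] Q2=[]
t=8-12: P1@Q1 runs 4, rem=4, quantum used, demote→Q2. Q0=[] Q1=[P2,P3,P4] Q2=[P1]
t=12-14: P2@Q1 runs 2, rem=0, completes. Q0=[] Q1=[P3,P4] Q2=[P1]
t=14-18: P3@Q1 runs 4, rem=7, quantum used, demote→Q2. Q0=[] Q1=[P4] Q2=[P1,P3]
t=18-22: P4@Q1 runs 4, rem=2, quantum used, demote→Q2. Q0=[] Q1=[] Q2=[P1,P3,P4]
t=22-26: P1@Q2 runs 4, rem=0, completes. Q0=[] Q1=[] Q2=[P3,P4]
t=26-33: P3@Q2 runs 7, rem=0, completes. Q0=[] Q1=[] Q2=[P4]
t=33-35: P4@Q2 runs 2, rem=0, completes. Q0=[] Q1=[] Q2=[]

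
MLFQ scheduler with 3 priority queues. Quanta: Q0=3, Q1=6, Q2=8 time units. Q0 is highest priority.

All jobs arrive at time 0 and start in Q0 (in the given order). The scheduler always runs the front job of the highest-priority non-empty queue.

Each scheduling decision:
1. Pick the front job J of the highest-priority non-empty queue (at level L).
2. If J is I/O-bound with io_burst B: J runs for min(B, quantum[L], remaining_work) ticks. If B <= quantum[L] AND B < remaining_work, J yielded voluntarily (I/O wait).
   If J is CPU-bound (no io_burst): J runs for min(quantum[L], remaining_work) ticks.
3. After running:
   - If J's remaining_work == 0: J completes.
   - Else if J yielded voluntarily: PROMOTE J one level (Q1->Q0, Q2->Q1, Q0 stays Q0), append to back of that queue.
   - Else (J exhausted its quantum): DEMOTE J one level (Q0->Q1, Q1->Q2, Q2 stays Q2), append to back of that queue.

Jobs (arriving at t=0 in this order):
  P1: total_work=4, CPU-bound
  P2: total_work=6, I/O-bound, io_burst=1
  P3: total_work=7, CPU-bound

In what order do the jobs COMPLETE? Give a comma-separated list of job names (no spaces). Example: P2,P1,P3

t=0-3: P1@Q0 runs 3, rem=1, quantum used, demote→Q1. Q0=[P2,P3] Q1=[P1] Q2=[]
t=3-4: P2@Q0 runs 1, rem=5, I/O yield, promote→Q0. Q0=[P3,P2] Q1=[P1] Q2=[]
t=4-7: P3@Q0 runs 3, rem=4, quantum used, demote→Q1. Q0=[P2] Q1=[P1,P3] Q2=[]
t=7-8: P2@Q0 runs 1, rem=4, I/O yield, promote→Q0. Q0=[P2] Q1=[P1,P3] Q2=[]
t=8-9: P2@Q0 runs 1, rem=3, I/O yield, promote→Q0. Q0=[P2] Q1=[P1,P3] Q2=[]
t=9-10: P2@Q0 runs 1, rem=2, I/O yield, promote→Q0. Q0=[P2] Q1=[P1,P3] Q2=[]
t=10-11: P2@Q0 runs 1, rem=1, I/O yield, promote→Q0. Q0=[P2] Q1=[P1,P3] Q2=[]
t=11-12: P2@Q0 runs 1, rem=0, completes. Q0=[] Q1=[P1,P3] Q2=[]
t=12-13: P1@Q1 runs 1, rem=0, completes. Q0=[] Q1=[P3] Q2=[]
t=13-17: P3@Q1 runs 4, rem=0, completes. Q0=[] Q1=[] Q2=[]

Answer: P2,P1,P3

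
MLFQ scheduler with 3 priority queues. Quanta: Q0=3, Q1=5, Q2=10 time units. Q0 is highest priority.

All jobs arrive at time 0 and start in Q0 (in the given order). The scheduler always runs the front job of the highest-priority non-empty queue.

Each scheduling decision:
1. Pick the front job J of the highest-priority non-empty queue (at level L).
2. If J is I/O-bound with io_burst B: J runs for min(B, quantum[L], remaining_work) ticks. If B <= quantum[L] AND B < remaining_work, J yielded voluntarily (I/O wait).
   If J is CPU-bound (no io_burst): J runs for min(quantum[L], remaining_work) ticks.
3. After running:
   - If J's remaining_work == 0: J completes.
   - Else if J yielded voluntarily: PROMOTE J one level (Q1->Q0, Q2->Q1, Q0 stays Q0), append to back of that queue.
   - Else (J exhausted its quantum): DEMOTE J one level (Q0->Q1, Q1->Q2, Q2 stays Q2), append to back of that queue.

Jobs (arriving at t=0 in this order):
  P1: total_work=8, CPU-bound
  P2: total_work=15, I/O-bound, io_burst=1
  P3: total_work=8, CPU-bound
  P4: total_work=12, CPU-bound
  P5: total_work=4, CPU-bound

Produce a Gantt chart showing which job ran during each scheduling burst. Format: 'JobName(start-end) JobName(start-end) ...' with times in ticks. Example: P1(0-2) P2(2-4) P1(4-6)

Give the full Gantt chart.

t=0-3: P1@Q0 runs 3, rem=5, quantum used, demote→Q1. Q0=[P2,P3,P4,P5] Q1=[P1] Q2=[]
t=3-4: P2@Q0 runs 1, rem=14, I/O yield, promote→Q0. Q0=[P3,P4,P5,P2] Q1=[P1] Q2=[]
t=4-7: P3@Q0 runs 3, rem=5, quantum used, demote→Q1. Q0=[P4,P5,P2] Q1=[P1,P3] Q2=[]
t=7-10: P4@Q0 runs 3, rem=9, quantum used, demote→Q1. Q0=[P5,P2] Q1=[P1,P3,P4] Q2=[]
t=10-13: P5@Q0 runs 3, rem=1, quantum used, demote→Q1. Q0=[P2] Q1=[P1,P3,P4,P5] Q2=[]
t=13-14: P2@Q0 runs 1, rem=13, I/O yield, promote→Q0. Q0=[P2] Q1=[P1,P3,P4,P5] Q2=[]
t=14-15: P2@Q0 runs 1, rem=12, I/O yield, promote→Q0. Q0=[P2] Q1=[P1,P3,P4,P5] Q2=[]
t=15-16: P2@Q0 runs 1, rem=11, I/O yield, promote→Q0. Q0=[P2] Q1=[P1,P3,P4,P5] Q2=[]
t=16-17: P2@Q0 runs 1, rem=10, I/O yield, promote→Q0. Q0=[P2] Q1=[P1,P3,P4,P5] Q2=[]
t=17-18: P2@Q0 runs 1, rem=9, I/O yield, promote→Q0. Q0=[P2] Q1=[P1,P3,P4,P5] Q2=[]
t=18-19: P2@Q0 runs 1, rem=8, I/O yield, promote→Q0. Q0=[P2] Q1=[P1,P3,P4,P5] Q2=[]
t=19-20: P2@Q0 runs 1, rem=7, I/O yield, promote→Q0. Q0=[P2] Q1=[P1,P3,P4,P5] Q2=[]
t=20-21: P2@Q0 runs 1, rem=6, I/O yield, promote→Q0. Q0=[P2] Q1=[P1,P3,P4,P5] Q2=[]
t=21-22: P2@Q0 runs 1, rem=5, I/O yield, promote→Q0. Q0=[P2] Q1=[P1,P3,P4,P5] Q2=[]
t=22-23: P2@Q0 runs 1, rem=4, I/O yield, promote→Q0. Q0=[P2] Q1=[P1,P3,P4,P5] Q2=[]
t=23-24: P2@Q0 runs 1, rem=3, I/O yield, promote→Q0. Q0=[P2] Q1=[P1,P3,P4,P5] Q2=[]
t=24-25: P2@Q0 runs 1, rem=2, I/O yield, promote→Q0. Q0=[P2] Q1=[P1,P3,P4,P5] Q2=[]
t=25-26: P2@Q0 runs 1, rem=1, I/O yield, promote→Q0. Q0=[P2] Q1=[P1,P3,P4,P5] Q2=[]
t=26-27: P2@Q0 runs 1, rem=0, completes. Q0=[] Q1=[P1,P3,P4,P5] Q2=[]
t=27-32: P1@Q1 runs 5, rem=0, completes. Q0=[] Q1=[P3,P4,P5] Q2=[]
t=32-37: P3@Q1 runs 5, rem=0, completes. Q0=[] Q1=[P4,P5] Q2=[]
t=37-42: P4@Q1 runs 5, rem=4, quantum used, demote→Q2. Q0=[] Q1=[P5] Q2=[P4]
t=42-43: P5@Q1 runs 1, rem=0, completes. Q0=[] Q1=[] Q2=[P4]
t=43-47: P4@Q2 runs 4, rem=0, completes. Q0=[] Q1=[] Q2=[]

Answer: P1(0-3) P2(3-4) P3(4-7) P4(7-10) P5(10-13) P2(13-14) P2(14-15) P2(15-16) P2(16-17) P2(17-18) P2(18-19) P2(19-20) P2(20-21) P2(21-22) P2(22-23) P2(23-24) P2(24-25) P2(25-26) P2(26-27) P1(27-32) P3(32-37) P4(37-42) P5(42-43) P4(43-47)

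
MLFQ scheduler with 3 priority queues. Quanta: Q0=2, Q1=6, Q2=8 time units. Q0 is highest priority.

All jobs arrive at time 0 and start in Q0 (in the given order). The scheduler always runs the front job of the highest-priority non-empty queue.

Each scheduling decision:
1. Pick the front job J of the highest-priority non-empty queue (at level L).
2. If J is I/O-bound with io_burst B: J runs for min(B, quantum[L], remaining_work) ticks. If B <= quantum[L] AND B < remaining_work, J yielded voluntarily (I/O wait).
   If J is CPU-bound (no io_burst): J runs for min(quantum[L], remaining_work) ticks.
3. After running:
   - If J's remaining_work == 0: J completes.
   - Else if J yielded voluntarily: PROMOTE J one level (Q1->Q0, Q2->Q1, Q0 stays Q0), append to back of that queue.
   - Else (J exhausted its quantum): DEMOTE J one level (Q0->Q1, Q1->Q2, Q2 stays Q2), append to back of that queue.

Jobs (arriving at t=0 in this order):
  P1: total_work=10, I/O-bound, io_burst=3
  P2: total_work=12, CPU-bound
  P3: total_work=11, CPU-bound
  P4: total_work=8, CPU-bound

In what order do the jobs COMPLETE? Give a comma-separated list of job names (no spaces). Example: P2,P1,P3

t=0-2: P1@Q0 runs 2, rem=8, quantum used, demote→Q1. Q0=[P2,P3,P4] Q1=[P1] Q2=[]
t=2-4: P2@Q0 runs 2, rem=10, quantum used, demote→Q1. Q0=[P3,P4] Q1=[P1,P2] Q2=[]
t=4-6: P3@Q0 runs 2, rem=9, quantum used, demote→Q1. Q0=[P4] Q1=[P1,P2,P3] Q2=[]
t=6-8: P4@Q0 runs 2, rem=6, quantum used, demote→Q1. Q0=[] Q1=[P1,P2,P3,P4] Q2=[]
t=8-11: P1@Q1 runs 3, rem=5, I/O yield, promote→Q0. Q0=[P1] Q1=[P2,P3,P4] Q2=[]
t=11-13: P1@Q0 runs 2, rem=3, quantum used, demote→Q1. Q0=[] Q1=[P2,P3,P4,P1] Q2=[]
t=13-19: P2@Q1 runs 6, rem=4, quantum used, demote→Q2. Q0=[] Q1=[P3,P4,P1] Q2=[P2]
t=19-25: P3@Q1 runs 6, rem=3, quantum used, demote→Q2. Q0=[] Q1=[P4,P1] Q2=[P2,P3]
t=25-31: P4@Q1 runs 6, rem=0, completes. Q0=[] Q1=[P1] Q2=[P2,P3]
t=31-34: P1@Q1 runs 3, rem=0, completes. Q0=[] Q1=[] Q2=[P2,P3]
t=34-38: P2@Q2 runs 4, rem=0, completes. Q0=[] Q1=[] Q2=[P3]
t=38-41: P3@Q2 runs 3, rem=0, completes. Q0=[] Q1=[] Q2=[]

Answer: P4,P1,P2,P3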